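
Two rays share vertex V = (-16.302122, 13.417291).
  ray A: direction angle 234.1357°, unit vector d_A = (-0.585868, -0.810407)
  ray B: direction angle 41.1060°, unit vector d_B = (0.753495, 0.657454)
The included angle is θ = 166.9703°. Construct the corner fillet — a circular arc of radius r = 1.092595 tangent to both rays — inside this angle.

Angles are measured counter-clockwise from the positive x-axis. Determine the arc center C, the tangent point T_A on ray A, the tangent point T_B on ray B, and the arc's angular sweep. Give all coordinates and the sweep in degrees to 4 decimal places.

bisector direction at 317.6209° = (0.738701,-0.674034)
center distance |VC| = r/sin(θ/2) = 1.092595/sin(83.4852°) = 1.099696
C = V + |VC|·bis = (-15.4898,12.6761)
T_A = V + ((C−V)·d_A)·d_A = V + 0.1248·d_A = (-16.3752,13.3162)
T_B = V + ((C−V)·d_B)·d_B = V + 0.1248·d_B = (-16.2081,13.4993)
sweep = 180° − θ = 13.0297°

center=(-15.4898,12.6761) T_A=(-16.3752,13.3162) T_B=(-16.2081,13.4993) sweep=13.0297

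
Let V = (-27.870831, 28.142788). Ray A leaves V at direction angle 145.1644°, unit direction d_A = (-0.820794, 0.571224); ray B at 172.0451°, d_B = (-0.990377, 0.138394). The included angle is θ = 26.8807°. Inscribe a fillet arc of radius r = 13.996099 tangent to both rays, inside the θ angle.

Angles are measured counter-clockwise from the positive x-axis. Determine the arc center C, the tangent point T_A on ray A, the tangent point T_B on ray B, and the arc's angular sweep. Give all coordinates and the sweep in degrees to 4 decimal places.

center=(-83.9368,50.1094) T_A=(-75.9419,61.5974) T_B=(-85.8738,36.2480) sweep=153.1193

bisector direction at 158.6048° = (-0.931086,0.364800)
center distance |VC| = r/sin(θ/2) = 13.996099/sin(13.4404°) = 60.215650
C = V + |VC|·bis = (-83.9368,50.1094)
T_A = V + ((C−V)·d_A)·d_A = V + 58.5665·d_A = (-75.9419,61.5974)
T_B = V + ((C−V)·d_B)·d_B = V + 58.5665·d_B = (-85.8738,36.2480)
sweep = 180° − θ = 153.1193°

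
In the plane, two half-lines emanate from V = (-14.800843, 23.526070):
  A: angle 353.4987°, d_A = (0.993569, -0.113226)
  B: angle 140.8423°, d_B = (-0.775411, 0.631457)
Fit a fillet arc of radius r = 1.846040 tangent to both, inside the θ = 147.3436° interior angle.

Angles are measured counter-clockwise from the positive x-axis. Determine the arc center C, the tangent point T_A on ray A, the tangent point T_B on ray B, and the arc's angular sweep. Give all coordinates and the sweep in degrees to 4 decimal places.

bisector direction at 67.1705° = (0.387990,0.921664)
center distance |VC| = r/sin(θ/2) = 1.846040/sin(73.6718°) = 1.923626
C = V + |VC|·bis = (-14.0545,25.2990)
T_A = V + ((C−V)·d_A)·d_A = V + 0.5408·d_A = (-14.2635,23.4648)
T_B = V + ((C−V)·d_B)·d_B = V + 0.5408·d_B = (-15.2202,23.8676)
sweep = 180° − θ = 32.6564°

center=(-14.0545,25.2990) T_A=(-14.2635,23.4648) T_B=(-15.2202,23.8676) sweep=32.6564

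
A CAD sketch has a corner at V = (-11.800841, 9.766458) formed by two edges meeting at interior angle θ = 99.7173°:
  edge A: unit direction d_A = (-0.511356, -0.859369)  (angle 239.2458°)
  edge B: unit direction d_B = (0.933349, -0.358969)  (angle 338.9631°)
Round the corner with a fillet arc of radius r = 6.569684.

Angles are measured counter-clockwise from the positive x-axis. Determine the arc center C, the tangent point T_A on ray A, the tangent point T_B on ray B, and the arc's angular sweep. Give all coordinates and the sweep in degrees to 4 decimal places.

center=(-8.9881,1.6459) T_A=(-14.6339,5.0053) T_B=(-6.6298,7.7777) sweep=80.2827

bisector direction at 289.1045° = (0.327291,-0.944923)
center distance |VC| = r/sin(θ/2) = 6.569684/sin(49.8586°) = 8.593930
C = V + |VC|·bis = (-8.9881,1.6459)
T_A = V + ((C−V)·d_A)·d_A = V + 5.5403·d_A = (-14.6339,5.0053)
T_B = V + ((C−V)·d_B)·d_B = V + 5.5403·d_B = (-6.6298,7.7777)
sweep = 180° − θ = 80.2827°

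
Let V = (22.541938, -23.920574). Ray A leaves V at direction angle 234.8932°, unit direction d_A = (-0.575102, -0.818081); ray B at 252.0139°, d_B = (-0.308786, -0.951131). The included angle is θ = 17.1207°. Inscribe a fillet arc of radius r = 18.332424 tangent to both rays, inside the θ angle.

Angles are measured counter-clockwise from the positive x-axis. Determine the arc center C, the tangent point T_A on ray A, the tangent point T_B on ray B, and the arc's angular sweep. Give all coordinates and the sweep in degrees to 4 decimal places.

bisector direction at 243.4536° = (-0.446923,-0.894572)
center distance |VC| = r/sin(θ/2) = 18.332424/sin(8.5603°) = 123.159508
C = V + |VC|·bis = (-32.5009,-134.0957)
T_A = V + ((C−V)·d_A)·d_A = V + 121.7875·d_A = (-47.4983,-123.5526)
T_B = V + ((C−V)·d_B)·d_B = V + 121.7875·d_B = (-15.0644,-139.7565)
sweep = 180° − θ = 162.8793°

center=(-32.5009,-134.0957) T_A=(-47.4983,-123.5526) T_B=(-15.0644,-139.7565) sweep=162.8793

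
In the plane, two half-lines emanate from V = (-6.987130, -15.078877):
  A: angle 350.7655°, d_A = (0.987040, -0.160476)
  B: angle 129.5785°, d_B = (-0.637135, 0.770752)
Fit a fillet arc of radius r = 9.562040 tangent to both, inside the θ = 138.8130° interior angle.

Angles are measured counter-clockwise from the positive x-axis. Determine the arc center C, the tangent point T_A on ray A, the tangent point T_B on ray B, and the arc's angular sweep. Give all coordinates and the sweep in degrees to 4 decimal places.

center=(-1.9063,-6.2173) T_A=(-3.4408,-15.6554) T_B=(-9.2763,-12.3096) sweep=41.1870

bisector direction at 60.1720° = (0.497398,0.867522)
center distance |VC| = r/sin(θ/2) = 9.562040/sin(69.4065°) = 10.214769
C = V + |VC|·bis = (-1.9063,-6.2173)
T_A = V + ((C−V)·d_A)·d_A = V + 3.5929·d_A = (-3.4408,-15.6554)
T_B = V + ((C−V)·d_B)·d_B = V + 3.5929·d_B = (-9.2763,-12.3096)
sweep = 180° − θ = 41.1870°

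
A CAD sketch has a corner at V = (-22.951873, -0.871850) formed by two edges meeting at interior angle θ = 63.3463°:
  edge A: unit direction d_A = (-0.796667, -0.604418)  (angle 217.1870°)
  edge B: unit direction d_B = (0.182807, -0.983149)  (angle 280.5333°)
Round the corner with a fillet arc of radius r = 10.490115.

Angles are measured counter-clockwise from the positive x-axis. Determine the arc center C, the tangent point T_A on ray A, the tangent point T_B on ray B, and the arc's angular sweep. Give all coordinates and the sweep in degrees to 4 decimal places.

center=(-30.1570,-19.5058) T_A=(-36.4974,-11.1486) T_B=(-19.8437,-17.5881) sweep=116.6537

bisector direction at 248.8602° = (-0.360646,-0.932703)
center distance |VC| = r/sin(θ/2) = 10.490115/sin(31.6731°) = 19.978398
C = V + |VC|·bis = (-30.1570,-19.5058)
T_A = V + ((C−V)·d_A)·d_A = V + 17.0028·d_A = (-36.4974,-11.1486)
T_B = V + ((C−V)·d_B)·d_B = V + 17.0028·d_B = (-19.8437,-17.5881)
sweep = 180° − θ = 116.6537°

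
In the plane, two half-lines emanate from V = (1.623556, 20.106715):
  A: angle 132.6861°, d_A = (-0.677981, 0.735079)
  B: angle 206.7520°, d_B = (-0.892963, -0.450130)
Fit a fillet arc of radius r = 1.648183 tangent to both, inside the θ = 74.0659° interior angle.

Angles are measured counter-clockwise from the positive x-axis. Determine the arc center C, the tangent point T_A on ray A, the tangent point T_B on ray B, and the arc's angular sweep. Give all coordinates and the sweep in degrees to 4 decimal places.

bisector direction at 169.7191° = (-0.983944,0.178475)
center distance |VC| = r/sin(θ/2) = 1.648183/sin(37.0329°) = 2.736599
C = V + |VC|·bis = (-1.0691,20.5951)
T_A = V + ((C−V)·d_A)·d_A = V + 2.1846·d_A = (0.1424,21.7126)
T_B = V + ((C−V)·d_B)·d_B = V + 2.1846·d_B = (-0.3272,19.1234)
sweep = 180° − θ = 105.9341°

center=(-1.0691,20.5951) T_A=(0.1424,21.7126) T_B=(-0.3272,19.1234) sweep=105.9341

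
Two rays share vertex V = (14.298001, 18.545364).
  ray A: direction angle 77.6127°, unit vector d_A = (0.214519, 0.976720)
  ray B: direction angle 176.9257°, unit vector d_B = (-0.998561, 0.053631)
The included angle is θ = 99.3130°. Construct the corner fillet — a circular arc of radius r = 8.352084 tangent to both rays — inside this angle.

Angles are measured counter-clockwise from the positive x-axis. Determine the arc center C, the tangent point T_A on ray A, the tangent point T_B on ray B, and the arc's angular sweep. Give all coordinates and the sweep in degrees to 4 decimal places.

center=(7.6621,27.2659) T_A=(15.8198,25.4742) T_B=(7.2142,18.9258) sweep=80.6870

bisector direction at 127.2692° = (-0.605561,0.795799)
center distance |VC| = r/sin(θ/2) = 8.352084/sin(49.6565°) = 10.958194
C = V + |VC|·bis = (7.6621,27.2659)
T_A = V + ((C−V)·d_A)·d_A = V + 7.0940·d_A = (15.8198,25.4742)
T_B = V + ((C−V)·d_B)·d_B = V + 7.0940·d_B = (7.2142,18.9258)
sweep = 180° − θ = 80.6870°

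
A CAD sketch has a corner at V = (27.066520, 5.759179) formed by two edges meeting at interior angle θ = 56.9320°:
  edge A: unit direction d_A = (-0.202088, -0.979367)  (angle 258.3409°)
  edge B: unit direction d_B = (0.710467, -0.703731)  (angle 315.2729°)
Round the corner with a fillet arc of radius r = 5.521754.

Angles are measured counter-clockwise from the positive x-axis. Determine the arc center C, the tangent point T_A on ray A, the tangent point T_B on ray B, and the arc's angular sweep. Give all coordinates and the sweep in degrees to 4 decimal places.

center=(30.4162,-5.3308) T_A=(25.0084,-4.2149) T_B=(34.3021,-1.4078) sweep=123.0680

bisector direction at 286.8069° = (0.289147,-0.957285)
center distance |VC| = r/sin(θ/2) = 5.521754/sin(28.4660°) = 11.584816
C = V + |VC|·bis = (30.4162,-5.3308)
T_A = V + ((C−V)·d_A)·d_A = V + 10.1842·d_A = (25.0084,-4.2149)
T_B = V + ((C−V)·d_B)·d_B = V + 10.1842·d_B = (34.3021,-1.4078)
sweep = 180° − θ = 123.0680°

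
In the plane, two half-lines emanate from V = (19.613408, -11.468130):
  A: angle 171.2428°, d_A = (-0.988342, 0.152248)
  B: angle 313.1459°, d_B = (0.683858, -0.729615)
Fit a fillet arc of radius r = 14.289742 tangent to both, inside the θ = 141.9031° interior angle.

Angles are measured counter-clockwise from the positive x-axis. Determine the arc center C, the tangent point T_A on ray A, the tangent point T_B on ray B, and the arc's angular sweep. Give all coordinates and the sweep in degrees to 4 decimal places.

center=(12.5615,-24.8401) T_A=(14.7371,-10.7170) T_B=(22.9875,-15.0680) sweep=38.0969

bisector direction at 242.1943° = (-0.466474,-0.884535)
center distance |VC| = r/sin(θ/2) = 14.289742/sin(70.9515°) = 15.117534
C = V + |VC|·bis = (12.5615,-24.8401)
T_A = V + ((C−V)·d_A)·d_A = V + 4.9339·d_A = (14.7371,-10.7170)
T_B = V + ((C−V)·d_B)·d_B = V + 4.9339·d_B = (22.9875,-15.0680)
sweep = 180° − θ = 38.0969°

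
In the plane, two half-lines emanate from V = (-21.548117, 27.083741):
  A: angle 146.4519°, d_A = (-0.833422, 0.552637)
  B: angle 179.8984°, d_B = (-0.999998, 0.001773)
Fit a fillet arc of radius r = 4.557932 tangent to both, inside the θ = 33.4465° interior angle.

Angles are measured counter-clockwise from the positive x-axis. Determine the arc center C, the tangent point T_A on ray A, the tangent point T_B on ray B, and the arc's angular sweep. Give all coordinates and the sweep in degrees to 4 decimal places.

center=(-36.7100,31.6686) T_A=(-34.1911,35.4672) T_B=(-36.7181,27.1106) sweep=146.5535

bisector direction at 163.1752° = (-0.957194,0.289447)
center distance |VC| = r/sin(θ/2) = 4.557932/sin(16.7233°) = 15.839948
C = V + |VC|·bis = (-36.7100,31.6686)
T_A = V + ((C−V)·d_A)·d_A = V + 15.1700·d_A = (-34.1911,35.4672)
T_B = V + ((C−V)·d_B)·d_B = V + 15.1700·d_B = (-36.7181,27.1106)
sweep = 180° − θ = 146.5535°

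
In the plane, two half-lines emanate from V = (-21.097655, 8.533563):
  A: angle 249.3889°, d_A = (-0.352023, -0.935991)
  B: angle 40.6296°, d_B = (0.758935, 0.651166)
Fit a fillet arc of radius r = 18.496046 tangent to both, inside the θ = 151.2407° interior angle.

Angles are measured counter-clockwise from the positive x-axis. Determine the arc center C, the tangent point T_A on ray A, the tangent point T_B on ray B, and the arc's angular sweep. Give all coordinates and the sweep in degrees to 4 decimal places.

center=(-5.4548,-2.4159) T_A=(-22.7669,4.0951) T_B=(-17.4988,11.6214) sweep=28.7593

bisector direction at 325.0093° = (0.819245,-0.573444)
center distance |VC| = r/sin(θ/2) = 18.496046/sin(75.6204°) = 19.094241
C = V + |VC|·bis = (-5.4548,-2.4159)
T_A = V + ((C−V)·d_A)·d_A = V + 4.7420·d_A = (-22.7669,4.0951)
T_B = V + ((C−V)·d_B)·d_B = V + 4.7420·d_B = (-17.4988,11.6214)
sweep = 180° − θ = 28.7593°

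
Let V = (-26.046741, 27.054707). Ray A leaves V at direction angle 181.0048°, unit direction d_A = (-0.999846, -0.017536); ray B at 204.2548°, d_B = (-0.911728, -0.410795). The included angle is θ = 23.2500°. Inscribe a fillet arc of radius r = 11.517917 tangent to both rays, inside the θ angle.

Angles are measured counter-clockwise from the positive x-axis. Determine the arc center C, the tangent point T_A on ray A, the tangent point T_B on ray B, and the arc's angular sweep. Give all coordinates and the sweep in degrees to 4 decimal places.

bisector direction at 192.6298° = (-0.975803,-0.218651)
center distance |VC| = r/sin(θ/2) = 11.517917/sin(11.6250°) = 57.159369
C = V + |VC|·bis = (-81.8230,14.5568)
T_A = V + ((C−V)·d_A)·d_A = V + 55.9869·d_A = (-82.0250,26.0729)
T_B = V + ((C−V)·d_B)·d_B = V + 55.9869·d_B = (-77.0915,4.0556)
sweep = 180° − θ = 156.7500°

center=(-81.8230,14.5568) T_A=(-82.0250,26.0729) T_B=(-77.0915,4.0556) sweep=156.7500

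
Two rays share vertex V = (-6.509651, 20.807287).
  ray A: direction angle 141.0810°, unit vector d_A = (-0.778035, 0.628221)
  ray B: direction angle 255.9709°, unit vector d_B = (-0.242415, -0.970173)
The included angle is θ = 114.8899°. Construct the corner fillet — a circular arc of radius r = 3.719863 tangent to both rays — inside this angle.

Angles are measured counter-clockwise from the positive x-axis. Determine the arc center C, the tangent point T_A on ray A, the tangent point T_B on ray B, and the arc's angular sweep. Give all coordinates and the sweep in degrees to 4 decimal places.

center=(-10.6943,19.4050) T_A=(-8.3574,22.2992) T_B=(-7.0853,18.5033) sweep=65.1101

bisector direction at 198.5259° = (-0.948180,-0.317734)
center distance |VC| = r/sin(θ/2) = 3.719863/sin(57.4449°) = 4.413304
C = V + |VC|·bis = (-10.6943,19.4050)
T_A = V + ((C−V)·d_A)·d_A = V + 2.3748·d_A = (-8.3574,22.2992)
T_B = V + ((C−V)·d_B)·d_B = V + 2.3748·d_B = (-7.0853,18.5033)
sweep = 180° − θ = 65.1101°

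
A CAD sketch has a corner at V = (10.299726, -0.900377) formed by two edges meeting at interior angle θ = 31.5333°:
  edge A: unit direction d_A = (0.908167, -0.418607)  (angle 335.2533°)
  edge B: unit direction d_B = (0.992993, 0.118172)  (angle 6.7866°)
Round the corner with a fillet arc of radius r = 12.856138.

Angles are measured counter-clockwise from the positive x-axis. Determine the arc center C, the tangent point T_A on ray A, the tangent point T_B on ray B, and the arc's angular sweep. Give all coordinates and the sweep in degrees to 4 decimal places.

bisector direction at 351.0200° = (0.987743,-0.156091)
center distance |VC| = r/sin(θ/2) = 12.856138/sin(15.7667°) = 47.313897
C = V + |VC|·bis = (57.0337,-8.2856)
T_A = V + ((C−V)·d_A)·d_A = V + 45.5338·d_A = (51.6520,-19.9612)
T_B = V + ((C−V)·d_B)·d_B = V + 45.5338·d_B = (55.5145,4.4804)
sweep = 180° − θ = 148.4667°

center=(57.0337,-8.2856) T_A=(51.6520,-19.9612) T_B=(55.5145,4.4804) sweep=148.4667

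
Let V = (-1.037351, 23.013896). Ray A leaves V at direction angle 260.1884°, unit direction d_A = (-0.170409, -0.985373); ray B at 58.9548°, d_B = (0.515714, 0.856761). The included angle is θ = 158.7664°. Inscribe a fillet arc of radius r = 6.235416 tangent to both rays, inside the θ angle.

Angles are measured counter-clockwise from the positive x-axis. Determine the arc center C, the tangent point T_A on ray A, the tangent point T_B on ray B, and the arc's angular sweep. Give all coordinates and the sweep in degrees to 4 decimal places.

center=(4.9077,20.7996) T_A=(-1.2365,21.8622) T_B=(-0.4346,24.0153) sweep=21.2336

bisector direction at 339.5716° = (0.937109,-0.349037)
center distance |VC| = r/sin(θ/2) = 6.235416/sin(79.3832°) = 6.344017
C = V + |VC|·bis = (4.9077,20.7996)
T_A = V + ((C−V)·d_A)·d_A = V + 1.1688·d_A = (-1.2365,21.8622)
T_B = V + ((C−V)·d_B)·d_B = V + 1.1688·d_B = (-0.4346,24.0153)
sweep = 180° − θ = 21.2336°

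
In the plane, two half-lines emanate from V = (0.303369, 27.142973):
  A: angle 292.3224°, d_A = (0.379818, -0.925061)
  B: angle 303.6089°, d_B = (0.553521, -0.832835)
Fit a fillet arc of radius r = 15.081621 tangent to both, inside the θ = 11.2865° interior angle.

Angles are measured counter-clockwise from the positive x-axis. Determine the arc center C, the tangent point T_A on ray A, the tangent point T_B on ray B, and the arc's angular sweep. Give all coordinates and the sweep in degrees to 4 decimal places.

center=(72.2256,-108.3189) T_A=(58.2742,-114.0472) T_B=(84.7861,-99.9709) sweep=168.7135

bisector direction at 297.9656° = (0.468942,-0.883229)
center distance |VC| = r/sin(θ/2) = 15.081621/sin(5.6433°) = 153.371183
C = V + |VC|·bis = (72.2256,-108.3189)
T_A = V + ((C−V)·d_A)·d_A = V + 152.6279·d_A = (58.2742,-114.0472)
T_B = V + ((C−V)·d_B)·d_B = V + 152.6279·d_B = (84.7861,-99.9709)
sweep = 180° − θ = 168.7135°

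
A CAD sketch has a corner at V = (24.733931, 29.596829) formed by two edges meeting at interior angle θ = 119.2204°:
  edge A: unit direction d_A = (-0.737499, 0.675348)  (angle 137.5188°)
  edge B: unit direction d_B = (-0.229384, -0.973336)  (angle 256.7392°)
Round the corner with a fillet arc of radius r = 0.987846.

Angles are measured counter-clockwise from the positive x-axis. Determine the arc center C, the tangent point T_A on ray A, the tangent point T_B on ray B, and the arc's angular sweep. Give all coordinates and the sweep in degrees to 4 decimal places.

bisector direction at 197.1290° = (-0.955644,-0.294524)
center distance |VC| = r/sin(θ/2) = 0.987846/sin(59.6102°) = 1.145191
C = V + |VC|·bis = (23.6395,29.2595)
T_A = V + ((C−V)·d_A)·d_A = V + 0.5793·d_A = (24.3067,29.9881)
T_B = V + ((C−V)·d_B)·d_B = V + 0.5793·d_B = (24.6010,29.0329)
sweep = 180° − θ = 60.7796°

center=(23.6395,29.2595) T_A=(24.3067,29.9881) T_B=(24.6010,29.0329) sweep=60.7796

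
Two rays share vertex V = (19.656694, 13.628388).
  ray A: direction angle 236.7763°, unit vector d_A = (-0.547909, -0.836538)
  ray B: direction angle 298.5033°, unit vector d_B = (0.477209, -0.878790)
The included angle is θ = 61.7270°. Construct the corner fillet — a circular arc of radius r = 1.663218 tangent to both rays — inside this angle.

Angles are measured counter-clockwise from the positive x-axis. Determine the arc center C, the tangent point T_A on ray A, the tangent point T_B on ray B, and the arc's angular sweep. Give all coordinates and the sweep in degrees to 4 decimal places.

center=(19.5232,10.3890) T_A=(18.1318,11.3003) T_B=(20.9848,11.1827) sweep=118.2730

bisector direction at 267.6398° = (-0.041182,-0.999152)
center distance |VC| = r/sin(θ/2) = 1.663218/sin(30.8635°) = 3.242175
C = V + |VC|·bis = (19.5232,10.3890)
T_A = V + ((C−V)·d_A)·d_A = V + 2.7831·d_A = (18.1318,11.3003)
T_B = V + ((C−V)·d_B)·d_B = V + 2.7831·d_B = (20.9848,11.1827)
sweep = 180° − θ = 118.2730°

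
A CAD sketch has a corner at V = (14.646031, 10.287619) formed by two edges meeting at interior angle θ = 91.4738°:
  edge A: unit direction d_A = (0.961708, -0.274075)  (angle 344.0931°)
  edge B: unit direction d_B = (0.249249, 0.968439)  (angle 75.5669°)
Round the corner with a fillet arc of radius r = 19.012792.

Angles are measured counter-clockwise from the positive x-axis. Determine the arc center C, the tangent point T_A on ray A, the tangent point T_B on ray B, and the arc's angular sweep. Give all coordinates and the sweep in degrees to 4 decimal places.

center=(37.6773,23.4938) T_A=(32.4664,5.2090) T_B=(19.2646,28.2327) sweep=88.5262

bisector direction at 29.8300° = (0.867505,0.497428)
center distance |VC| = r/sin(θ/2) = 19.012792/sin(45.7369°) = 26.548899
C = V + |VC|·bis = (37.6773,23.4938)
T_A = V + ((C−V)·d_A)·d_A = V + 18.5299·d_A = (32.4664,5.2090)
T_B = V + ((C−V)·d_B)·d_B = V + 18.5299·d_B = (19.2646,28.2327)
sweep = 180° − θ = 88.5262°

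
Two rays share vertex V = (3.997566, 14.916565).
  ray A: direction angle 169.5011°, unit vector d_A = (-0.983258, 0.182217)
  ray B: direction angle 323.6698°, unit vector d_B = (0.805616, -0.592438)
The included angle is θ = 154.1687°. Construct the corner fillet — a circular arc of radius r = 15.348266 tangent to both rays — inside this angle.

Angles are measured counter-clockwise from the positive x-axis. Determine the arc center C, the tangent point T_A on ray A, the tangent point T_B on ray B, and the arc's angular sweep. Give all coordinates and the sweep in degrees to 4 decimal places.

center=(-2.2599,0.4666) T_A=(0.5369,15.5579) T_B=(6.8330,12.8314) sweep=25.8313

bisector direction at 246.5855° = (-0.397381,-0.917654)
center distance |VC| = r/sin(θ/2) = 15.348266/sin(77.0844°) = 15.746654
C = V + |VC|·bis = (-2.2599,0.4666)
T_A = V + ((C−V)·d_A)·d_A = V + 3.5196·d_A = (0.5369,15.5579)
T_B = V + ((C−V)·d_B)·d_B = V + 3.5196·d_B = (6.8330,12.8314)
sweep = 180° − θ = 25.8313°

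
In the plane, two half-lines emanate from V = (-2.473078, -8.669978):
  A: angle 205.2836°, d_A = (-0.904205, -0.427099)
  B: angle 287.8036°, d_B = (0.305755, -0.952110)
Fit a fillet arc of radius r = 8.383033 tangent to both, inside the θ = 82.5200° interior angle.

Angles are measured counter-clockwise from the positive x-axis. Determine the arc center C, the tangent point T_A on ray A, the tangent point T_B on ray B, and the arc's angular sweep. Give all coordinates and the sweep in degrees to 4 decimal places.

bisector direction at 246.5436° = (-0.398051,-0.917363)
center distance |VC| = r/sin(θ/2) = 8.383033/sin(41.2600°) = 12.711638
C = V + |VC|·bis = (-7.5330,-20.3312)
T_A = V + ((C−V)·d_A)·d_A = V + 9.5557·d_A = (-11.1133,-12.7512)
T_B = V + ((C−V)·d_B)·d_B = V + 9.5557·d_B = (0.4486,-17.7680)
sweep = 180° − θ = 97.4800°

center=(-7.5330,-20.3312) T_A=(-11.1133,-12.7512) T_B=(0.4486,-17.7680) sweep=97.4800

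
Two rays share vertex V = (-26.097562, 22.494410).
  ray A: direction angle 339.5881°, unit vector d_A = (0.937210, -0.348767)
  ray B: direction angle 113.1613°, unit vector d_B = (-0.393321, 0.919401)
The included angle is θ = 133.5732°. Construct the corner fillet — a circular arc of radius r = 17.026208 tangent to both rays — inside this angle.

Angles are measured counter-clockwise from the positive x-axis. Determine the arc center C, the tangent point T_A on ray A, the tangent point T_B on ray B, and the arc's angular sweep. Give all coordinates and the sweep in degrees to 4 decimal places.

center=(-13.3157,35.9048) T_A=(-19.2539,19.9477) T_B=(-28.9697,29.2080) sweep=46.4268

bisector direction at 46.3747° = (0.689939,0.723867)
center distance |VC| = r/sin(θ/2) = 17.026208/sin(66.7866°) = 18.526015
C = V + |VC|·bis = (-13.3157,35.9048)
T_A = V + ((C−V)·d_A)·d_A = V + 7.3022·d_A = (-19.2539,19.9477)
T_B = V + ((C−V)·d_B)·d_B = V + 7.3022·d_B = (-28.9697,29.2080)
sweep = 180° − θ = 46.4268°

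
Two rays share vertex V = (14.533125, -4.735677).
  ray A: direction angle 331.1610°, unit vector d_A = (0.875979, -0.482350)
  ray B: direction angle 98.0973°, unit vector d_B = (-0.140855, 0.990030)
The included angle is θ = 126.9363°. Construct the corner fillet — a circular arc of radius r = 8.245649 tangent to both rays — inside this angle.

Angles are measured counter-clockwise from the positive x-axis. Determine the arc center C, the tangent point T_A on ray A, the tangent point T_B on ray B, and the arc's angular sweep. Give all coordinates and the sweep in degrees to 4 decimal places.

center=(22.1167,0.5016) T_A=(18.1394,-6.7214) T_B=(13.9532,-0.6599) sweep=53.0637

bisector direction at 34.6291° = (0.822847,0.568262)
center distance |VC| = r/sin(θ/2) = 8.245649/sin(63.4682°) = 9.216247
C = V + |VC|·bis = (22.1167,0.5016)
T_A = V + ((C−V)·d_A)·d_A = V + 4.1169·d_A = (18.1394,-6.7214)
T_B = V + ((C−V)·d_B)·d_B = V + 4.1169·d_B = (13.9532,-0.6599)
sweep = 180° − θ = 53.0637°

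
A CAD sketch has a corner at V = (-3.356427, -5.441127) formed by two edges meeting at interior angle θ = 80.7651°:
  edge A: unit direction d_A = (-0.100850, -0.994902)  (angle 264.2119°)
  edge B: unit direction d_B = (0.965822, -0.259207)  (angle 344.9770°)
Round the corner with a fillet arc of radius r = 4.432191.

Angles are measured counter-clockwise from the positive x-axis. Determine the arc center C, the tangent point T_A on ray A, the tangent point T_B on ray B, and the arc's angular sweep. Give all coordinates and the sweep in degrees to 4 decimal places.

center=(0.5276,-11.0726) T_A=(-3.8820,-10.6256) T_B=(1.6765,-6.7919) sweep=99.2349

bisector direction at 304.5945° = (0.567764,-0.823191)
center distance |VC| = r/sin(θ/2) = 4.432191/sin(40.3826°) = 6.840984
C = V + |VC|·bis = (0.5276,-11.0726)
T_A = V + ((C−V)·d_A)·d_A = V + 5.2110·d_A = (-3.8820,-10.6256)
T_B = V + ((C−V)·d_B)·d_B = V + 5.2110·d_B = (1.6765,-6.7919)
sweep = 180° − θ = 99.2349°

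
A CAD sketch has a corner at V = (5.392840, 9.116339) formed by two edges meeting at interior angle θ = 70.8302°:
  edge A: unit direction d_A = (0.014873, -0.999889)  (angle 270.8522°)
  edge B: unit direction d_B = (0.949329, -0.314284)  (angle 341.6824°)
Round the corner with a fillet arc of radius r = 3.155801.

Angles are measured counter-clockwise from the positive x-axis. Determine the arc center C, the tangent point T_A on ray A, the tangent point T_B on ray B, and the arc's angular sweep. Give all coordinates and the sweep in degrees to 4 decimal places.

center=(8.6143,4.7256) T_A=(5.4588,4.6787) T_B=(9.6061,7.7215) sweep=109.1698

bisector direction at 306.2673° = (0.591553,-0.806266)
center distance |VC| = r/sin(θ/2) = 3.155801/sin(35.4151°) = 5.445769
C = V + |VC|·bis = (8.6143,4.7256)
T_A = V + ((C−V)·d_A)·d_A = V + 4.4382·d_A = (5.4588,4.6787)
T_B = V + ((C−V)·d_B)·d_B = V + 4.4382·d_B = (9.6061,7.7215)
sweep = 180° − θ = 109.1698°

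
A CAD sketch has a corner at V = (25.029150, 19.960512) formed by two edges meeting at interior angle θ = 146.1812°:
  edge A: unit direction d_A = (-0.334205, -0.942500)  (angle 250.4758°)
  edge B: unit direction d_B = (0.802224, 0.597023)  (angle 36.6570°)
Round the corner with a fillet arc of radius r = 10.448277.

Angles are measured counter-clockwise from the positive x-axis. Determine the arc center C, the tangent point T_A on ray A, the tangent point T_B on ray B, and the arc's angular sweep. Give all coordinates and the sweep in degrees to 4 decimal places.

center=(33.8151,13.4750) T_A=(23.9676,16.9668) T_B=(27.5773,21.8568) sweep=33.8188

bisector direction at 323.5664° = (0.804546,-0.593891)
center distance |VC| = r/sin(θ/2) = 10.448277/sin(73.0906°) = 10.920411
C = V + |VC|·bis = (33.8151,13.4750)
T_A = V + ((C−V)·d_A)·d_A = V + 3.1763·d_A = (23.9676,16.9668)
T_B = V + ((C−V)·d_B)·d_B = V + 3.1763·d_B = (27.5773,21.8568)
sweep = 180° − θ = 33.8188°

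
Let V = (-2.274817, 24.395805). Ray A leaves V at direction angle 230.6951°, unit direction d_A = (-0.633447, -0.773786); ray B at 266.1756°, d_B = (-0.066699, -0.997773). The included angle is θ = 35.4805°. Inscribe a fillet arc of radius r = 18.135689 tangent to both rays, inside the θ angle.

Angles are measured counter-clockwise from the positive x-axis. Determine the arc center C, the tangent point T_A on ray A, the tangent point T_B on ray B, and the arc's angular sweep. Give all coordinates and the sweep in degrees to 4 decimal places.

bisector direction at 248.4353° = (-0.367551,-0.930003)
center distance |VC| = r/sin(θ/2) = 18.135689/sin(17.7402°) = 59.519385
C = V + |VC|·bis = (-24.1512,-30.9574)
T_A = V + ((C−V)·d_A)·d_A = V + 56.6891·d_A = (-38.1844,-19.4694)
T_B = V + ((C−V)·d_B)·d_B = V + 56.6891·d_B = (-6.0559,-32.1671)
sweep = 180° − θ = 144.5195°

center=(-24.1512,-30.9574) T_A=(-38.1844,-19.4694) T_B=(-6.0559,-32.1671) sweep=144.5195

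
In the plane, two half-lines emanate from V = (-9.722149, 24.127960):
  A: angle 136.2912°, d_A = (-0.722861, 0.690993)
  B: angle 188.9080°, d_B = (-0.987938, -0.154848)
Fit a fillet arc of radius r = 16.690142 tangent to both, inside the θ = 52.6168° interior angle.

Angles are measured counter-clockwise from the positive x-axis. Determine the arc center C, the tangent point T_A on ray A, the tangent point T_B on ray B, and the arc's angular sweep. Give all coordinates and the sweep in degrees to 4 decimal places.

bisector direction at 162.5996° = (-0.954238,0.299047)
center distance |VC| = r/sin(θ/2) = 16.690142/sin(26.3084°) = 37.658040
C = V + |VC|·bis = (-45.6569,35.3895)
T_A = V + ((C−V)·d_A)·d_A = V + 33.7575·d_A = (-34.1241,47.4542)
T_B = V + ((C−V)·d_B)·d_B = V + 33.7575·d_B = (-43.0725,18.9007)
sweep = 180° − θ = 127.3832°

center=(-45.6569,35.3895) T_A=(-34.1241,47.4542) T_B=(-43.0725,18.9007) sweep=127.3832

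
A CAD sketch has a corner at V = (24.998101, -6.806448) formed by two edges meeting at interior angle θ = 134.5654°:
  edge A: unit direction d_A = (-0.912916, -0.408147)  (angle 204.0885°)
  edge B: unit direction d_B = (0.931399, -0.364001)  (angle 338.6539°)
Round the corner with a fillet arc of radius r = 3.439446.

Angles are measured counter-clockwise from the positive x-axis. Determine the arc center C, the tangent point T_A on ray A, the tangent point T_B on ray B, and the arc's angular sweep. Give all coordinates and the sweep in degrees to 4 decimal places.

center=(25.0873,-10.5341) T_A=(23.6835,-7.3942) T_B=(26.3393,-7.3306) sweep=45.4346

bisector direction at 271.3712° = (0.023930,-0.999714)
center distance |VC| = r/sin(θ/2) = 3.439446/sin(67.2827°) = 3.728714
C = V + |VC|·bis = (25.0873,-10.5341)
T_A = V + ((C−V)·d_A)·d_A = V + 1.4400·d_A = (23.6835,-7.3942)
T_B = V + ((C−V)·d_B)·d_B = V + 1.4400·d_B = (26.3393,-7.3306)
sweep = 180° − θ = 45.4346°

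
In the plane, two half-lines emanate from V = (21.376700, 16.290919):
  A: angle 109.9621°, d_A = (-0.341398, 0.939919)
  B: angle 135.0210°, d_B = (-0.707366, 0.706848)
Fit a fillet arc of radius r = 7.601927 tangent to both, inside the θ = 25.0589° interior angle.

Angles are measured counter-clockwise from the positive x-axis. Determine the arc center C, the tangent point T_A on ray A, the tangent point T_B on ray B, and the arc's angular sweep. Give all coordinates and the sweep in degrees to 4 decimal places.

center=(2.5533,45.8473) T_A=(9.6985,48.4426) T_B=(-2.8201,40.4700) sweep=154.9411

bisector direction at 122.4916° = (-0.537175,0.843471)
center distance |VC| = r/sin(θ/2) = 7.601927/sin(12.5295°) = 35.041384
C = V + |VC|·bis = (2.5533,45.8473)
T_A = V + ((C−V)·d_A)·d_A = V + 34.2069·d_A = (9.6985,48.4426)
T_B = V + ((C−V)·d_B)·d_B = V + 34.2069·d_B = (-2.8201,40.4700)
sweep = 180° − θ = 154.9411°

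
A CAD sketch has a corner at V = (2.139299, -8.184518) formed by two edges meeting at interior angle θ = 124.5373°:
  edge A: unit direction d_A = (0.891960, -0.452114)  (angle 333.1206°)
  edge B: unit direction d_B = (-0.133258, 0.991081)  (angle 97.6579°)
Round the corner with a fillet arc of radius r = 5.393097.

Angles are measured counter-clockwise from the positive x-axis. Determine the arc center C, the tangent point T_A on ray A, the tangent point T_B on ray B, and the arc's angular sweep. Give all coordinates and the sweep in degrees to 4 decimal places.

center=(7.1065,-4.6559) T_A=(4.6682,-9.4664) T_B=(1.7615,-5.3746) sweep=55.4627

bisector direction at 35.3893° = (0.815236,0.579128)
center distance |VC| = r/sin(θ/2) = 5.393097/sin(62.2687°) = 6.092937
C = V + |VC|·bis = (7.1065,-4.6559)
T_A = V + ((C−V)·d_A)·d_A = V + 2.8352·d_A = (4.6682,-9.4664)
T_B = V + ((C−V)·d_B)·d_B = V + 2.8352·d_B = (1.7615,-5.3746)
sweep = 180° − θ = 55.4627°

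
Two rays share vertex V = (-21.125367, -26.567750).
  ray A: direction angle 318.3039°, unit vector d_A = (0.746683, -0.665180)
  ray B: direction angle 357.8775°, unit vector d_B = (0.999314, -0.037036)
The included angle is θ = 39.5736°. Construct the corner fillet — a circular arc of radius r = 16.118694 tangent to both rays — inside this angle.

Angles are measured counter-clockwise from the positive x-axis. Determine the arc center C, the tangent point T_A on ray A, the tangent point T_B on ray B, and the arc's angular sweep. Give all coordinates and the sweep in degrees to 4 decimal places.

center=(23.0507,-44.3347) T_A=(12.3289,-56.3703) T_B=(23.6477,-28.2271) sweep=140.4264

bisector direction at 338.0907° = (0.927776,-0.373138)
center distance |VC| = r/sin(θ/2) = 16.118694/sin(19.7868°) = 47.615028
C = V + |VC|·bis = (23.0507,-44.3347)
T_A = V + ((C−V)·d_A)·d_A = V + 44.8038·d_A = (12.3289,-56.3703)
T_B = V + ((C−V)·d_B)·d_B = V + 44.8038·d_B = (23.6477,-28.2271)
sweep = 180° − θ = 140.4264°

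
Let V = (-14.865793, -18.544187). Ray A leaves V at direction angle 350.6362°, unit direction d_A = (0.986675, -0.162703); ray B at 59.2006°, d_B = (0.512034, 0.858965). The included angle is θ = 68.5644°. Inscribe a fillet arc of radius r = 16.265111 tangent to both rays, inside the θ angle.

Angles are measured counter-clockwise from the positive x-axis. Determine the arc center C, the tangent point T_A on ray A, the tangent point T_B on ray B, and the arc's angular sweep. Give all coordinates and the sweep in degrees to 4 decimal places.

bisector direction at 24.9184° = (0.906909,0.421327)
center distance |VC| = r/sin(θ/2) = 16.265111/sin(34.2822°) = 28.876256
C = V + |VC|·bis = (11.3223,-6.3778)
T_A = V + ((C−V)·d_A)·d_A = V + 23.8597·d_A = (8.6760,-22.4262)
T_B = V + ((C−V)·d_B)·d_B = V + 23.8597·d_B = (-2.6488,1.9504)
sweep = 180° − θ = 111.4356°

center=(11.3223,-6.3778) T_A=(8.6760,-22.4262) T_B=(-2.6488,1.9504) sweep=111.4356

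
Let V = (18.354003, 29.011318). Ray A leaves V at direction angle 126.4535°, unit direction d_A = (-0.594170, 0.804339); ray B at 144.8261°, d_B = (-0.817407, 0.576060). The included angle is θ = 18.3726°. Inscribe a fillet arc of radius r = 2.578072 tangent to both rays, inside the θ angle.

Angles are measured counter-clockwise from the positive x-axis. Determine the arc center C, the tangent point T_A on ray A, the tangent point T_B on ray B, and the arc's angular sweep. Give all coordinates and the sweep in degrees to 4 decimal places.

center=(6.8083,40.3020) T_A=(8.8820,41.8338) T_B=(5.3232,38.1947) sweep=161.6274

bisector direction at 135.6398° = (-0.714959,0.699167)
center distance |VC| = r/sin(θ/2) = 2.578072/sin(9.1863°) = 16.148765
C = V + |VC|·bis = (6.8083,40.3020)
T_A = V + ((C−V)·d_A)·d_A = V + 15.9416·d_A = (8.8820,41.8338)
T_B = V + ((C−V)·d_B)·d_B = V + 15.9416·d_B = (5.3232,38.1947)
sweep = 180° − θ = 161.6274°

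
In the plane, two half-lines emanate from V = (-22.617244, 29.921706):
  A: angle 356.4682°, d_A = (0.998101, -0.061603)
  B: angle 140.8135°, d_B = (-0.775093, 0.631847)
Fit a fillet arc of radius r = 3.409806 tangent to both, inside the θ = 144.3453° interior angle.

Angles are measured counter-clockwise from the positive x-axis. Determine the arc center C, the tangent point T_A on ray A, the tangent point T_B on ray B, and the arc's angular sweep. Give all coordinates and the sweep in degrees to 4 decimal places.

bisector direction at 68.6409° = (0.364213,0.931316)
center distance |VC| = r/sin(θ/2) = 3.409806/sin(72.1727°) = 3.581792
C = V + |VC|·bis = (-21.3127,33.2575)
T_A = V + ((C−V)·d_A)·d_A = V + 1.0966·d_A = (-21.5228,29.8542)
T_B = V + ((C−V)·d_B)·d_B = V + 1.0966·d_B = (-23.4672,30.6146)
sweep = 180° − θ = 35.6547°

center=(-21.3127,33.2575) T_A=(-21.5228,29.8542) T_B=(-23.4672,30.6146) sweep=35.6547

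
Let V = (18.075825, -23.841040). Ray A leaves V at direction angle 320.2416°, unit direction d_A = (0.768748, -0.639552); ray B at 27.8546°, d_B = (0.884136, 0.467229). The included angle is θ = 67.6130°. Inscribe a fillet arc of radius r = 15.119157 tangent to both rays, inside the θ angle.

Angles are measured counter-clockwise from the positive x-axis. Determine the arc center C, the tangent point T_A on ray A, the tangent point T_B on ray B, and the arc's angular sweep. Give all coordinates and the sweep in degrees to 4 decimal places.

center=(45.1030,-26.6588) T_A=(35.4335,-38.2816) T_B=(38.0389,-13.2914) sweep=112.3870

bisector direction at 354.0481° = (0.994609,-0.103694)
center distance |VC| = r/sin(θ/2) = 15.119157/sin(33.8065°) = 27.173673
C = V + |VC|·bis = (45.1030,-26.6588)
T_A = V + ((C−V)·d_A)·d_A = V + 22.5792·d_A = (35.4335,-38.2816)
T_B = V + ((C−V)·d_B)·d_B = V + 22.5792·d_B = (38.0389,-13.2914)
sweep = 180° − θ = 112.3870°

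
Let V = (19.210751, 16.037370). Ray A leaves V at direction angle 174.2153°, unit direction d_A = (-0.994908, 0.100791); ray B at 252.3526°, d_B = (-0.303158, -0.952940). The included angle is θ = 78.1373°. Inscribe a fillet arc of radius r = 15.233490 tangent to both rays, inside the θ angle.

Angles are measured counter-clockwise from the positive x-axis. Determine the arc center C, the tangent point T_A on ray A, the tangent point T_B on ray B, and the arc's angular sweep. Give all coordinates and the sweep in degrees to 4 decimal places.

bisector direction at 213.2840° = (-0.835961,-0.548789)
center distance |VC| = r/sin(θ/2) = 15.233490/sin(39.0686°) = 24.170510
C = V + |VC|·bis = (-0.9949,2.7729)
T_A = V + ((C−V)·d_A)·d_A = V + 18.7658·d_A = (0.5405,17.9288)
T_B = V + ((C−V)·d_B)·d_B = V + 18.7658·d_B = (13.5217,-1.8453)
sweep = 180° − θ = 101.8627°

center=(-0.9949,2.7729) T_A=(0.5405,17.9288) T_B=(13.5217,-1.8453) sweep=101.8627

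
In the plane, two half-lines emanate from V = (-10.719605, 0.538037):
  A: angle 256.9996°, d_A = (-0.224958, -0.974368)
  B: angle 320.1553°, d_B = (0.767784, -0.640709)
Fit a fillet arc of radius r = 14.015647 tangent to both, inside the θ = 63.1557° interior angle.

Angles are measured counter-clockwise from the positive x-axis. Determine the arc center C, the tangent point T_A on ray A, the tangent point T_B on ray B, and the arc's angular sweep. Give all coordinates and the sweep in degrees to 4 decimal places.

center=(-2.1927,-24.8323) T_A=(-15.8491,-21.6794) T_B=(6.7873,-14.0713) sweep=116.8443

bisector direction at 288.5774° = (0.318586,-0.947894)
center distance |VC| = r/sin(θ/2) = 14.015647/sin(31.5779°) = 26.764958
C = V + |VC|·bis = (-2.1927,-24.8323)
T_A = V + ((C−V)·d_A)·d_A = V + 22.8019·d_A = (-15.8491,-21.6794)
T_B = V + ((C−V)·d_B)·d_B = V + 22.8019·d_B = (6.7873,-14.0713)
sweep = 180° − θ = 116.8443°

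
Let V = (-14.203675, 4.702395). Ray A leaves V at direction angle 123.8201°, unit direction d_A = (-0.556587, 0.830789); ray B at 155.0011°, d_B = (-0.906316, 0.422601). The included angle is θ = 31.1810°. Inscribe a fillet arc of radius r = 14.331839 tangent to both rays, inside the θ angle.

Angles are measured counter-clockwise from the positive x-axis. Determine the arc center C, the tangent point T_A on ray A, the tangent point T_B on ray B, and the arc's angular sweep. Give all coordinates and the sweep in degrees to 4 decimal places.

bisector direction at 139.4106° = (-0.759392,0.650634)
center distance |VC| = r/sin(θ/2) = 14.331839/sin(15.5905°) = 53.325765
C = V + |VC|·bis = (-54.6988,39.3979)
T_A = V + ((C−V)·d_A)·d_A = V + 51.3638·d_A = (-42.7921,47.3749)
T_B = V + ((C−V)·d_B)·d_B = V + 51.3638·d_B = (-60.7555,26.4088)
sweep = 180° − θ = 148.8190°

center=(-54.6988,39.3979) T_A=(-42.7921,47.3749) T_B=(-60.7555,26.4088) sweep=148.8190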